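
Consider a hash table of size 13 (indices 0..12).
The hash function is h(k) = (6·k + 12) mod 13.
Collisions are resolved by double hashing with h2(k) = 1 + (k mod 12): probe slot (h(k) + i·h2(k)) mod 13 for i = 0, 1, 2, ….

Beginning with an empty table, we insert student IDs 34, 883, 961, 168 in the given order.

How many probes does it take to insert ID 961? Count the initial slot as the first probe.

3

34: h=8 → slot 8
883: h=6 → slot 6
961: h=6, h2=2, probe 6,8,10 → slot 10
168: h=6, h2=1, probe 6,7 → slot 7
Table: [∅, ∅, ∅, ∅, ∅, ∅, 883, 168, 34, ∅, 961, ∅, ∅]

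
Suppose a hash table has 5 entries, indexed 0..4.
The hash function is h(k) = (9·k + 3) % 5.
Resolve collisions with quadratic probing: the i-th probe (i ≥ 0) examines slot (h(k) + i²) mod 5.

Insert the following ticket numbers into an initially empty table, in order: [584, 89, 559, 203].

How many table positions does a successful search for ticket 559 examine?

3

584 hashes to 4; slot 4 is free => place at 4.
89 hashes to 4; 4 taken => place at 0.
559 hashes to 4; 4,0 taken => place at 3.
203 hashes to 0; 0 taken => place at 1.
Table: [89, 203, -, 559, 584]
Lookup 559: h=4, probe 4,0,3 → found at 3.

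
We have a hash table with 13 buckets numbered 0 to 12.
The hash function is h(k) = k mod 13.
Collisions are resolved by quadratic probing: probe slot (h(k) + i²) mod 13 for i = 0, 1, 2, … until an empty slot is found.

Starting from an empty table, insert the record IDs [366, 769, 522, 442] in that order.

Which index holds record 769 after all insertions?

3

366: h=2 -> slot 2
769: h=2, probe 2,3 -> slot 3
522: h=2, probe 2,3,6 -> slot 6
442: h=0 -> slot 0
Table: [442, ., 366, 769, ., ., 522, ., ., ., ., ., .]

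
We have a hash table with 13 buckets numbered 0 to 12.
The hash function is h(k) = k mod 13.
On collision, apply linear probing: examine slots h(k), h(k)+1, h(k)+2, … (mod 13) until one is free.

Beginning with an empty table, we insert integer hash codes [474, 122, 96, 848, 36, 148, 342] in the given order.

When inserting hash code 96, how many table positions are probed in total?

Insert 474: h=6, slot 6 empty -> index 6.
Insert 122: h=5, slot 5 empty -> index 5.
Insert 96: h=5, slots 5,6 occupied -> index 7.
Insert 848: h=3, slot 3 empty -> index 3.
Insert 36: h=10, slot 10 empty -> index 10.
Insert 148: h=5, slots 5,6,7 occupied -> index 8.
Insert 342: h=4, slot 4 empty -> index 4.
Table: [-, -, -, 848, 342, 122, 474, 96, 148, -, 36, -, -]

3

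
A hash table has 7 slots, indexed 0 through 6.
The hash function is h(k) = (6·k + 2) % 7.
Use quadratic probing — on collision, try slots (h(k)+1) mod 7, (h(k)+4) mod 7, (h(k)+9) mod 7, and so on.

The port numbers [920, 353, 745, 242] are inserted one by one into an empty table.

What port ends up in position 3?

745

920 hashes to 6; slot 6 is free -> place at 6.
353 hashes to 6; 6 taken -> place at 0.
745 hashes to 6; 6,0 taken -> place at 3.
242 hashes to 5; slot 5 is free -> place at 5.
Table: [353, ., ., 745, ., 242, 920]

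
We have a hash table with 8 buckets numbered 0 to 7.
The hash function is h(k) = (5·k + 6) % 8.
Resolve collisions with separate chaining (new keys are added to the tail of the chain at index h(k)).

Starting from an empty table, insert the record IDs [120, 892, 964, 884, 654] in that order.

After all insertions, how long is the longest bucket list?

Insert 120: h=6, bucket 6 empty → new chain.
Insert 892: h=2, bucket 2 empty → new chain.
Insert 964: h=2, bucket 2 nonempty → append to chain.
Insert 884: h=2, bucket 2 nonempty → append to chain.
Insert 654: h=4, bucket 4 empty → new chain.
Final buckets:
0: -
1: -
2: 892 -> 964 -> 884
3: -
4: 654
5: -
6: 120
7: -

3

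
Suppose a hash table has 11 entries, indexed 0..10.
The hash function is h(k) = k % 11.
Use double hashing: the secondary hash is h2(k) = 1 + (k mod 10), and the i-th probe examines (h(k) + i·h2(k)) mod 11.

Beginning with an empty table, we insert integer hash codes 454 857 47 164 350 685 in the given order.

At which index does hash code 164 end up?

4

454: h=3 → slot 3
857: h=10 → slot 10
47: h=3, h2=8, probe 3,0 → slot 0
164: h=10, h2=5, probe 10,4 → slot 4
350: h=9 → slot 9
685: h=3, h2=6, probe 3,9,4,10,5 → slot 5
Table: [47, _, _, 454, 164, 685, _, _, _, 350, 857]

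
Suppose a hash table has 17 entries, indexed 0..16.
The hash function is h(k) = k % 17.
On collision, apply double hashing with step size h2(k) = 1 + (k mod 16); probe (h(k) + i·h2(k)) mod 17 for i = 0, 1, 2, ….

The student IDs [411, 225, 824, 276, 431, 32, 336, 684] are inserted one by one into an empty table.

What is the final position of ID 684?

0

411: h=3 => slot 3
225: h=4 => slot 4
824: h=8 => slot 8
276: h=4, h2=5, probe 4,9 => slot 9
431: h=6 => slot 6
32: h=15 => slot 15
336: h=13 => slot 13
684: h=4, h2=13, probe 4,0 => slot 0
Table: [684, ∅, ∅, 411, 225, ∅, 431, ∅, 824, 276, ∅, ∅, ∅, 336, ∅, 32, ∅]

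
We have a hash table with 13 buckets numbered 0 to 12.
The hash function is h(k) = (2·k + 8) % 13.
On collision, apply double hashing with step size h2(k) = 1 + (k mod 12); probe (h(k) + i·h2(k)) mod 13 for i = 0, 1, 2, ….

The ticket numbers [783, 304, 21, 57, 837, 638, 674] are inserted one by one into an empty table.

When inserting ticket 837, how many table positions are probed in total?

783 hashes to 1; slot 1 is free => place at 1.
304 hashes to 5; slot 5 is free => place at 5.
21 hashes to 11; slot 11 is free => place at 11.
57 hashes to 5, h2=10; 5 taken => place at 2.
837 hashes to 5, h2=10; 5,2 taken => place at 12.
638 hashes to 10; slot 10 is free => place at 10.
674 hashes to 4; slot 4 is free => place at 4.
Table: [-, 783, 57, -, 674, 304, -, -, -, -, 638, 21, 837]

3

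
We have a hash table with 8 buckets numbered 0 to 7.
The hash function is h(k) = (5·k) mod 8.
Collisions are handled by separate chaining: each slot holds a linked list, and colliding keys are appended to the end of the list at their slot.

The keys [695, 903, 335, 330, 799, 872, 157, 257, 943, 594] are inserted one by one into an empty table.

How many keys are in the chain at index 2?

2

695 -> bucket 3
903 -> bucket 3 (collision)
335 -> bucket 3 (collision)
330 -> bucket 2
799 -> bucket 3 (collision)
872 -> bucket 0
157 -> bucket 1
257 -> bucket 5
943 -> bucket 3 (collision)
594 -> bucket 2 (collision)
Final buckets:
0: 872
1: 157
2: 330 -> 594
3: 695 -> 903 -> 335 -> 799 -> 943
4: _
5: 257
6: _
7: _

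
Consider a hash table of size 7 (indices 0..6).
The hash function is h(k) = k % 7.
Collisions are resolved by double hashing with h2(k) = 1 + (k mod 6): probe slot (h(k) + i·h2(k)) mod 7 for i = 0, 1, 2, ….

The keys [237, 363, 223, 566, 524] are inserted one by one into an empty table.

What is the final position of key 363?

237: h=6 -> slot 6
363: h=6, h2=4, probe 6,3 -> slot 3
223: h=6, h2=2, probe 6,1 -> slot 1
566: h=6, h2=3, probe 6,2 -> slot 2
524: h=6, h2=3, probe 6,2,5 -> slot 5
Table: [∅, 223, 566, 363, ∅, 524, 237]

3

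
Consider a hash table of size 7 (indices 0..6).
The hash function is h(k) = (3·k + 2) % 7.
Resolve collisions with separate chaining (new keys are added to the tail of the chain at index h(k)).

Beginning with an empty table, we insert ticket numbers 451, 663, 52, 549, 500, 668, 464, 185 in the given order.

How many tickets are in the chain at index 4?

Insert 451: h=4, bucket 4 empty → new chain.
Insert 663: h=3, bucket 3 empty → new chain.
Insert 52: h=4, bucket 4 nonempty → append to chain.
Insert 549: h=4, bucket 4 nonempty → append to chain.
Insert 500: h=4, bucket 4 nonempty → append to chain.
Insert 668: h=4, bucket 4 nonempty → append to chain.
Insert 464: h=1, bucket 1 empty → new chain.
Insert 185: h=4, bucket 4 nonempty → append to chain.
Final buckets:
0: -
1: 464
2: -
3: 663
4: 451 -> 52 -> 549 -> 500 -> 668 -> 185
5: -
6: -

6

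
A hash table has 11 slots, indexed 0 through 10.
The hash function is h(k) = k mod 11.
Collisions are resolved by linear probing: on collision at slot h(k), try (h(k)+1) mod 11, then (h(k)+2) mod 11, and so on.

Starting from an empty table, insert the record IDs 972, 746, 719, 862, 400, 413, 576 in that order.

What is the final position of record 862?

6

972 hashes to 4; slot 4 is free -> place at 4.
746 hashes to 9; slot 9 is free -> place at 9.
719 hashes to 4; 4 taken -> place at 5.
862 hashes to 4; 4,5 taken -> place at 6.
400 hashes to 4; 4,5,6 taken -> place at 7.
413 hashes to 6; 6,7 taken -> place at 8.
576 hashes to 4; 4,5,6,7,8,9 taken -> place at 10.
Table: [., ., ., ., 972, 719, 862, 400, 413, 746, 576]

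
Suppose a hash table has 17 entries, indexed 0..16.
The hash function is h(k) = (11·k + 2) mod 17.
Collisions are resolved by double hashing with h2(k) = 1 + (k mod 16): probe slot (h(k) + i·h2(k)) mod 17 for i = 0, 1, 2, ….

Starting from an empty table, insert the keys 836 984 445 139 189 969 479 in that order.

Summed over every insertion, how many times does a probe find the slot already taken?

3

836 hashes to 1; slot 1 is free → place at 1.
984 hashes to 14; slot 14 is free → place at 14.
445 hashes to 1, h2=14; 1 taken → place at 15.
139 hashes to 1, h2=12; 1 taken → place at 13.
189 hashes to 7; slot 7 is free → place at 7.
969 hashes to 2; slot 2 is free → place at 2.
479 hashes to 1, h2=16; 1 taken → place at 0.
Table: [479, 836, 969, _, _, _, _, 189, _, _, _, _, _, 139, 984, 445, _]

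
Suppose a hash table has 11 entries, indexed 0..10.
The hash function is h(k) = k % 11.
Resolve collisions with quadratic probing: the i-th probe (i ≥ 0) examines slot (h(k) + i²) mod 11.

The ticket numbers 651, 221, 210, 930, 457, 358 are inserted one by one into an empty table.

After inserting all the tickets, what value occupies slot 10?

358

651: h=2 → slot 2
221: h=1 → slot 1
210: h=1, probe 1,2,5 → slot 5
930: h=6 → slot 6
457: h=6, probe 6,7 → slot 7
358: h=6, probe 6,7,10 → slot 10
Table: [_, 221, 651, _, _, 210, 930, 457, _, _, 358]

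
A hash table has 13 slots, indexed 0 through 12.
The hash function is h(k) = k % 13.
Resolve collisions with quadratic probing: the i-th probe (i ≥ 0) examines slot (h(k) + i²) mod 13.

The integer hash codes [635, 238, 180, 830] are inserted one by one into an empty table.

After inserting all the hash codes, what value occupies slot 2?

830

Insert 635: h=11, slot 11 empty => index 11.
Insert 238: h=4, slot 4 empty => index 4.
Insert 180: h=11, slot 11 occupied => index 12.
Insert 830: h=11, slots 11,12 occupied => index 2.
Table: [_, _, 830, _, 238, _, _, _, _, _, _, 635, 180]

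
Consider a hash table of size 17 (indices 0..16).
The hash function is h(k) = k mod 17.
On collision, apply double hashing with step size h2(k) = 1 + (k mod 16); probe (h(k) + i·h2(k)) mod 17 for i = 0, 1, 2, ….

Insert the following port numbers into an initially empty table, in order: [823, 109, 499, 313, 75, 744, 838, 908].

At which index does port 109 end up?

4

823 hashes to 7; slot 7 is free -> place at 7.
109 hashes to 7, h2=14; 7 taken -> place at 4.
499 hashes to 6; slot 6 is free -> place at 6.
313 hashes to 7, h2=10; 7 taken -> place at 0.
75 hashes to 7, h2=12; 7 taken -> place at 2.
744 hashes to 13; slot 13 is free -> place at 13.
838 hashes to 5; slot 5 is free -> place at 5.
908 hashes to 7, h2=13; 7 taken -> place at 3.
Table: [313, _, 75, 908, 109, 838, 499, 823, _, _, _, _, _, 744, _, _, _]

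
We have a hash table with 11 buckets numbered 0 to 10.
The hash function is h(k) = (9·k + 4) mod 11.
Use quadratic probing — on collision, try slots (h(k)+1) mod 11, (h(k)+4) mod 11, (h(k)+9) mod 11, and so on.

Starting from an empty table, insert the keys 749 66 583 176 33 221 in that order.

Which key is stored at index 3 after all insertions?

221

Insert 749: h=2, slot 2 empty -> index 2.
Insert 66: h=4, slot 4 empty -> index 4.
Insert 583: h=4, slot 4 occupied -> index 5.
Insert 176: h=4, slots 4,5 occupied -> index 8.
Insert 33: h=4, slots 4,5,8,2 occupied -> index 9.
Insert 221: h=2, slot 2 occupied -> index 3.
Table: [—, —, 749, 221, 66, 583, —, —, 176, 33, —]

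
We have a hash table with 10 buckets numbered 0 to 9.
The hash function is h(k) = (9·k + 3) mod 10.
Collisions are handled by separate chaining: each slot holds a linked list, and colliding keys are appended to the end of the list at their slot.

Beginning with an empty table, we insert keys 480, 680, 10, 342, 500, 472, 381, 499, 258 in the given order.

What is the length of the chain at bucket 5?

1

480 → bucket 3
680 → bucket 3 (collision)
10 → bucket 3 (collision)
342 → bucket 1
500 → bucket 3 (collision)
472 → bucket 1 (collision)
381 → bucket 2
499 → bucket 4
258 → bucket 5
Final buckets:
0: _
1: 342 -> 472
2: 381
3: 480 -> 680 -> 10 -> 500
4: 499
5: 258
6: _
7: _
8: _
9: _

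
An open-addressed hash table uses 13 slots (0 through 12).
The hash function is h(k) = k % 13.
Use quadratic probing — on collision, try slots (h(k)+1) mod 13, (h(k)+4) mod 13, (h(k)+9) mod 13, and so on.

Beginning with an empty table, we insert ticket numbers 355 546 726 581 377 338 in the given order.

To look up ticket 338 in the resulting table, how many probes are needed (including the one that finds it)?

355 hashes to 4; slot 4 is free -> place at 4.
546 hashes to 0; slot 0 is free -> place at 0.
726 hashes to 11; slot 11 is free -> place at 11.
581 hashes to 9; slot 9 is free -> place at 9.
377 hashes to 0; 0 taken -> place at 1.
338 hashes to 0; 0,1,4,9 taken -> place at 3.
Table: [546, 377, -, 338, 355, -, -, -, -, 581, -, 726, -]
Lookup 338: h=0, probe 0,1,4,9,3 → found at 3.

5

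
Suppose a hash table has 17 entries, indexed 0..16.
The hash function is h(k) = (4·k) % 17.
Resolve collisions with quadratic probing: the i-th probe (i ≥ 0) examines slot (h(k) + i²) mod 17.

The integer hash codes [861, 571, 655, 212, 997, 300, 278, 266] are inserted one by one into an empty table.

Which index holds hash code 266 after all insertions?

9

Insert 861: h=10, slot 10 empty -> index 10.
Insert 571: h=6, slot 6 empty -> index 6.
Insert 655: h=2, slot 2 empty -> index 2.
Insert 212: h=15, slot 15 empty -> index 15.
Insert 997: h=10, slot 10 occupied -> index 11.
Insert 300: h=10, slots 10,11 occupied -> index 14.
Insert 278: h=7, slot 7 empty -> index 7.
Insert 266: h=10, slots 10,11,14,2 occupied -> index 9.
Table: [∅, ∅, 655, ∅, ∅, ∅, 571, 278, ∅, 266, 861, 997, ∅, ∅, 300, 212, ∅]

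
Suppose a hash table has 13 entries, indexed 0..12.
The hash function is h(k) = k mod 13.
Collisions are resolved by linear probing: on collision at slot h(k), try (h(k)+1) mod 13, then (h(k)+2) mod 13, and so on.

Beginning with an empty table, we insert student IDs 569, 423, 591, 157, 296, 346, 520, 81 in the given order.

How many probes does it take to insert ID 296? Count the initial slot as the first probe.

569 hashes to 10; slot 10 is free -> place at 10.
423 hashes to 7; slot 7 is free -> place at 7.
591 hashes to 6; slot 6 is free -> place at 6.
157 hashes to 1; slot 1 is free -> place at 1.
296 hashes to 10; 10 taken -> place at 11.
346 hashes to 8; slot 8 is free -> place at 8.
520 hashes to 0; slot 0 is free -> place at 0.
81 hashes to 3; slot 3 is free -> place at 3.
Table: [520, 157, ., 81, ., ., 591, 423, 346, ., 569, 296, .]

2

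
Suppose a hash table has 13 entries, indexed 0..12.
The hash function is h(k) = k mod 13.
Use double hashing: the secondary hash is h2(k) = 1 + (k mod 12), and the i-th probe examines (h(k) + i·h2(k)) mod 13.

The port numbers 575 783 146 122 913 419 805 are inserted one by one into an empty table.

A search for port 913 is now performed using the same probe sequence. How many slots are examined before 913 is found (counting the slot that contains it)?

Insert 575: h=3, slot 3 empty -> index 3.
Insert 783: h=3, h2=4, slot 3 occupied -> index 7.
Insert 146: h=3, h2=3, slot 3 occupied -> index 6.
Insert 122: h=5, slot 5 empty -> index 5.
Insert 913: h=3, h2=2, slots 3,5,7 occupied -> index 9.
Insert 419: h=3, h2=12, slot 3 occupied -> index 2.
Insert 805: h=12, slot 12 empty -> index 12.
Table: [∅, ∅, 419, 575, ∅, 122, 146, 783, ∅, 913, ∅, ∅, 805]
Lookup 913: h=3, h2=2, probe 3,5,7,9 → found at 9.

4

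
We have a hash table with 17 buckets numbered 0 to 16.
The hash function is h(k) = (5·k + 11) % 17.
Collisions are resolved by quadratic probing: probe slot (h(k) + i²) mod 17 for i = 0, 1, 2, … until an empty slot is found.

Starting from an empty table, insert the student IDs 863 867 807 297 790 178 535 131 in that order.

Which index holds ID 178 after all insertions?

863: h=8 -> slot 8
867: h=11 -> slot 11
807: h=0 -> slot 0
297: h=0, probe 0,1 -> slot 1
790: h=0, probe 0,1,4 -> slot 4
178: h=0, probe 0,1,4,9 -> slot 9
535: h=0, probe 0,1,4,9,16 -> slot 16
131: h=3 -> slot 3
Table: [807, 297, -, 131, 790, -, -, -, 863, 178, -, 867, -, -, -, -, 535]

9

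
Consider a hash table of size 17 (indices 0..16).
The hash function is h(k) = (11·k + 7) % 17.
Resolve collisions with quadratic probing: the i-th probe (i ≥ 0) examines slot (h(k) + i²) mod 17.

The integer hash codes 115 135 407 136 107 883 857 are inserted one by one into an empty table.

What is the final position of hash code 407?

115: h=14 -> slot 14
135: h=13 -> slot 13
407: h=13, probe 13,14,0 -> slot 0
136: h=7 -> slot 7
107: h=11 -> slot 11
883: h=13, probe 13,14,0,5 -> slot 5
857: h=16 -> slot 16
Table: [407, _, _, _, _, 883, _, 136, _, _, _, 107, _, 135, 115, _, 857]

0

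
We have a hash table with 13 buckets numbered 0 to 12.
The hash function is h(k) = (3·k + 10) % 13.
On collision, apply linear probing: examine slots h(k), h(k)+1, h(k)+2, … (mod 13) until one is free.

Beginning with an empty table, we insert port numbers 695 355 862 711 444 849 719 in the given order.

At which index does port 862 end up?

695 hashes to 2; slot 2 is free → place at 2.
355 hashes to 9; slot 9 is free → place at 9.
862 hashes to 9; 9 taken → place at 10.
711 hashes to 11; slot 11 is free → place at 11.
444 hashes to 3; slot 3 is free → place at 3.
849 hashes to 9; 9,10,11 taken → place at 12.
719 hashes to 9; 9,10,11,12 taken → place at 0.
Table: [719, —, 695, 444, —, —, —, —, —, 355, 862, 711, 849]

10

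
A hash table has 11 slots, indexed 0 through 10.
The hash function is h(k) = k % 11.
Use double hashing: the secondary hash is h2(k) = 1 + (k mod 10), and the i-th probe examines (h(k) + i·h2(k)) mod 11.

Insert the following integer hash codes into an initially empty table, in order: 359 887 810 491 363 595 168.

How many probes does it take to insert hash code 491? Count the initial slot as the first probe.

2

359 hashes to 7; slot 7 is free => place at 7.
887 hashes to 7, h2=8; 7 taken => place at 4.
810 hashes to 7, h2=1; 7 taken => place at 8.
491 hashes to 7, h2=2; 7 taken => place at 9.
363 hashes to 0; slot 0 is free => place at 0.
595 hashes to 1; slot 1 is free => place at 1.
168 hashes to 3; slot 3 is free => place at 3.
Table: [363, 595, ∅, 168, 887, ∅, ∅, 359, 810, 491, ∅]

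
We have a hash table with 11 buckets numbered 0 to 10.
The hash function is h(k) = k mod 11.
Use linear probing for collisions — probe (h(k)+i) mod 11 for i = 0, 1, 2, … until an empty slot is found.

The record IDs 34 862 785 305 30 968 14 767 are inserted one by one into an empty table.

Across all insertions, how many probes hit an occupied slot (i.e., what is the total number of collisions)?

4

34: h=1 → slot 1
862: h=4 → slot 4
785: h=4, probe 4,5 → slot 5
305: h=8 → slot 8
30: h=8, probe 8,9 → slot 9
968: h=0 → slot 0
14: h=3 → slot 3
767: h=8, probe 8,9,10 → slot 10
Table: [968, 34, —, 14, 862, 785, —, —, 305, 30, 767]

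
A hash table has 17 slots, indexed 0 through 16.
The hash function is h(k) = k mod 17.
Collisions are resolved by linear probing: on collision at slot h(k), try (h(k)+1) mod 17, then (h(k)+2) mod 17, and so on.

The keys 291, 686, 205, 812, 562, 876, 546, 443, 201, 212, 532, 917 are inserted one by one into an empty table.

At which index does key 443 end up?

Insert 291: h=2, slot 2 empty => index 2.
Insert 686: h=6, slot 6 empty => index 6.
Insert 205: h=1, slot 1 empty => index 1.
Insert 812: h=13, slot 13 empty => index 13.
Insert 562: h=1, slots 1,2 occupied => index 3.
Insert 876: h=9, slot 9 empty => index 9.
Insert 546: h=2, slots 2,3 occupied => index 4.
Insert 443: h=1, slots 1,2,3,4 occupied => index 5.
Insert 201: h=14, slot 14 empty => index 14.
Insert 212: h=8, slot 8 empty => index 8.
Insert 532: h=5, slots 5,6 occupied => index 7.
Insert 917: h=16, slot 16 empty => index 16.
Table: [∅, 205, 291, 562, 546, 443, 686, 532, 212, 876, ∅, ∅, ∅, 812, 201, ∅, 917]

5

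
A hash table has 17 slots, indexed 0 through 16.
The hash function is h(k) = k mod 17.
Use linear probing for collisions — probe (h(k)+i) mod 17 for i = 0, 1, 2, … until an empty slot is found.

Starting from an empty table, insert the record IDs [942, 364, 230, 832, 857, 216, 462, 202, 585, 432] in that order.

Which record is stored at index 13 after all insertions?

432

942 hashes to 7; slot 7 is free → place at 7.
364 hashes to 7; 7 taken → place at 8.
230 hashes to 9; slot 9 is free → place at 9.
832 hashes to 16; slot 16 is free → place at 16.
857 hashes to 7; 7,8,9 taken → place at 10.
216 hashes to 12; slot 12 is free → place at 12.
462 hashes to 3; slot 3 is free → place at 3.
202 hashes to 15; slot 15 is free → place at 15.
585 hashes to 7; 7,8,9,10 taken → place at 11.
432 hashes to 7; 7,8,9,10,11,12 taken → place at 13.
Table: [., ., ., 462, ., ., ., 942, 364, 230, 857, 585, 216, 432, ., 202, 832]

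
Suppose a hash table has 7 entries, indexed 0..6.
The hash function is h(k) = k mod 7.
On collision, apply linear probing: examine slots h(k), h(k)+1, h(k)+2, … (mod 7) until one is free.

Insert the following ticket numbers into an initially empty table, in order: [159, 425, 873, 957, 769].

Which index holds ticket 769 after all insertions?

2

Insert 159: h=5, slot 5 empty → index 5.
Insert 425: h=5, slot 5 occupied → index 6.
Insert 873: h=5, slots 5,6 occupied → index 0.
Insert 957: h=5, slots 5,6,0 occupied → index 1.
Insert 769: h=6, slots 6,0,1 occupied → index 2.
Table: [873, 957, 769, —, —, 159, 425]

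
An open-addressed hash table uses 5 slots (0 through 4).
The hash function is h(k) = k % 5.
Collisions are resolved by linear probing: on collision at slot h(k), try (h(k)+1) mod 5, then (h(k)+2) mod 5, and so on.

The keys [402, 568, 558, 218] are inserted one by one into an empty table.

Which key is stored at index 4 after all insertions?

558

402 hashes to 2; slot 2 is free -> place at 2.
568 hashes to 3; slot 3 is free -> place at 3.
558 hashes to 3; 3 taken -> place at 4.
218 hashes to 3; 3,4 taken -> place at 0.
Table: [218, -, 402, 568, 558]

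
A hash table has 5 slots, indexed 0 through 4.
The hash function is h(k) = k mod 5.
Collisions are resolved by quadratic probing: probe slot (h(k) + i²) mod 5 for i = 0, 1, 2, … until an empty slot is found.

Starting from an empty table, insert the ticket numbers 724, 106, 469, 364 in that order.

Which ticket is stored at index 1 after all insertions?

106

Insert 724: h=4, slot 4 empty => index 4.
Insert 106: h=1, slot 1 empty => index 1.
Insert 469: h=4, slot 4 occupied => index 0.
Insert 364: h=4, slots 4,0 occupied => index 3.
Table: [469, 106, —, 364, 724]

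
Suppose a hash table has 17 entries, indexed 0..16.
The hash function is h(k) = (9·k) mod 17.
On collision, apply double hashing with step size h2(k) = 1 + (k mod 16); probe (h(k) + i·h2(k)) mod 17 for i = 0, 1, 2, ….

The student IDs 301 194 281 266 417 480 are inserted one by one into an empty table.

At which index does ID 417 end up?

301: h=6 → slot 6
194: h=12 → slot 12
281: h=13 → slot 13
266: h=14 → slot 14
417: h=13, h2=2, probe 13,15 → slot 15
480: h=2 → slot 2
Table: [-, -, 480, -, -, -, 301, -, -, -, -, -, 194, 281, 266, 417, -]

15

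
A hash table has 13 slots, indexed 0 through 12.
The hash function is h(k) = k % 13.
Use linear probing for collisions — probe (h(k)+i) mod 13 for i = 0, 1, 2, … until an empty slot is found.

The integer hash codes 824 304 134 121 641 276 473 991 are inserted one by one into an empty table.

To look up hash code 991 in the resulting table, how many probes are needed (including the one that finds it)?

Insert 824: h=5, slot 5 empty => index 5.
Insert 304: h=5, slot 5 occupied => index 6.
Insert 134: h=4, slot 4 empty => index 4.
Insert 121: h=4, slots 4,5,6 occupied => index 7.
Insert 641: h=4, slots 4,5,6,7 occupied => index 8.
Insert 276: h=3, slot 3 empty => index 3.
Insert 473: h=5, slots 5,6,7,8 occupied => index 9.
Insert 991: h=3, slots 3,4,5,6,7,8,9 occupied => index 10.
Table: [., ., ., 276, 134, 824, 304, 121, 641, 473, 991, ., .]
Lookup 991: h=3, probe 3,4,5,6,7,8,9,10 → found at 10.

8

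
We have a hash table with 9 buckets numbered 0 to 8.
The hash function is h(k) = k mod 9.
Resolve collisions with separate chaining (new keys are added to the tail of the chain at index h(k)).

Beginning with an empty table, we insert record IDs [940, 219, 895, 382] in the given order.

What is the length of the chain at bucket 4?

3

Insert 940: h=4, bucket 4 empty → new chain.
Insert 219: h=3, bucket 3 empty → new chain.
Insert 895: h=4, bucket 4 nonempty → append to chain.
Insert 382: h=4, bucket 4 nonempty → append to chain.
Final buckets:
0: ∅
1: ∅
2: ∅
3: 219
4: 940 -> 895 -> 382
5: ∅
6: ∅
7: ∅
8: ∅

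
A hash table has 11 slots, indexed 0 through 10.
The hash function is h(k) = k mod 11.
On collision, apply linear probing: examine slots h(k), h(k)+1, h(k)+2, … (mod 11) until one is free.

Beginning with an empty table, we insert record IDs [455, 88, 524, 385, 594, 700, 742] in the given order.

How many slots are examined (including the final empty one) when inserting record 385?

2

455: h=4 => slot 4
88: h=0 => slot 0
524: h=7 => slot 7
385: h=0, probe 0,1 => slot 1
594: h=0, probe 0,1,2 => slot 2
700: h=7, probe 7,8 => slot 8
742: h=5 => slot 5
Table: [88, 385, 594, -, 455, 742, -, 524, 700, -, -]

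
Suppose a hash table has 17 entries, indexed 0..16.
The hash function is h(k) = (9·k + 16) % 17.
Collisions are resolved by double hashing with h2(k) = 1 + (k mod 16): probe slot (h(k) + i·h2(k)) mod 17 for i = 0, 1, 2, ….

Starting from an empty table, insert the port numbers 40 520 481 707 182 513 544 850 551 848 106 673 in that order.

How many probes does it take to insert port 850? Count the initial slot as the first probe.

40: h=2 -> slot 2
520: h=4 -> slot 4
481: h=10 -> slot 10
707: h=4, h2=4, probe 4,8 -> slot 8
182: h=5 -> slot 5
513: h=9 -> slot 9
544: h=16 -> slot 16
850: h=16, h2=3, probe 16,2,5,8,11 -> slot 11
551: h=11, h2=8, probe 11,2,10,1 -> slot 1
848: h=15 -> slot 15
106: h=1, h2=11, probe 1,12 -> slot 12
673: h=4, h2=2, probe 4,6 -> slot 6
Table: [—, 551, 40, —, 520, 182, 673, —, 707, 513, 481, 850, 106, —, —, 848, 544]

5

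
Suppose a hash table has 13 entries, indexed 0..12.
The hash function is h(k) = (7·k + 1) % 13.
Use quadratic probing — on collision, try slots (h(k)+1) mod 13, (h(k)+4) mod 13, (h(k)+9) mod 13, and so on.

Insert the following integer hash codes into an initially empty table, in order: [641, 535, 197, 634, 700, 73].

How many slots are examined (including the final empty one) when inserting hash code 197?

3

641 hashes to 3; slot 3 is free => place at 3.
535 hashes to 2; slot 2 is free => place at 2.
197 hashes to 2; 2,3 taken => place at 6.
634 hashes to 6; 6 taken => place at 7.
700 hashes to 0; slot 0 is free => place at 0.
73 hashes to 5; slot 5 is free => place at 5.
Table: [700, ∅, 535, 641, ∅, 73, 197, 634, ∅, ∅, ∅, ∅, ∅]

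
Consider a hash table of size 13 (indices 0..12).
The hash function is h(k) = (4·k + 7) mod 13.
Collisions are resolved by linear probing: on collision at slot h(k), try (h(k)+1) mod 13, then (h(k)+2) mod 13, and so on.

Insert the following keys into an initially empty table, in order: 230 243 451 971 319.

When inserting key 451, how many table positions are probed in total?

3

230 hashes to 4; slot 4 is free → place at 4.
243 hashes to 4; 4 taken → place at 5.
451 hashes to 4; 4,5 taken → place at 6.
971 hashes to 4; 4,5,6 taken → place at 7.
319 hashes to 9; slot 9 is free → place at 9.
Table: [—, —, —, —, 230, 243, 451, 971, —, 319, —, —, —]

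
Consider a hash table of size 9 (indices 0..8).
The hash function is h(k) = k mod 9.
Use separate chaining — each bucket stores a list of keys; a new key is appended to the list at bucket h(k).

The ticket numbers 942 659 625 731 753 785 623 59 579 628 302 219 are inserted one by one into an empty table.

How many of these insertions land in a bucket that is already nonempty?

Insert 942: h=6, bucket 6 empty -> new chain.
Insert 659: h=2, bucket 2 empty -> new chain.
Insert 625: h=4, bucket 4 empty -> new chain.
Insert 731: h=2, bucket 2 nonempty -> append to chain.
Insert 753: h=6, bucket 6 nonempty -> append to chain.
Insert 785: h=2, bucket 2 nonempty -> append to chain.
Insert 623: h=2, bucket 2 nonempty -> append to chain.
Insert 59: h=5, bucket 5 empty -> new chain.
Insert 579: h=3, bucket 3 empty -> new chain.
Insert 628: h=7, bucket 7 empty -> new chain.
Insert 302: h=5, bucket 5 nonempty -> append to chain.
Insert 219: h=3, bucket 3 nonempty -> append to chain.
Final buckets:
0: .
1: .
2: 659 -> 731 -> 785 -> 623
3: 579 -> 219
4: 625
5: 59 -> 302
6: 942 -> 753
7: 628
8: .

6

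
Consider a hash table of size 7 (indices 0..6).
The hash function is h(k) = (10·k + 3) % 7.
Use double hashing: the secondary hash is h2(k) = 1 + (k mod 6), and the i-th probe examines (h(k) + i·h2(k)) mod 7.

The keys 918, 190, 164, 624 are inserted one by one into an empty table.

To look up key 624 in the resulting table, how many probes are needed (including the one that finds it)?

2

918: h=6 => slot 6
190: h=6, h2=5, probe 6,4 => slot 4
164: h=5 => slot 5
624: h=6, h2=1, probe 6,0 => slot 0
Table: [624, _, _, _, 190, 164, 918]
Lookup 624: h=6, h2=1, probe 6,0 → found at 0.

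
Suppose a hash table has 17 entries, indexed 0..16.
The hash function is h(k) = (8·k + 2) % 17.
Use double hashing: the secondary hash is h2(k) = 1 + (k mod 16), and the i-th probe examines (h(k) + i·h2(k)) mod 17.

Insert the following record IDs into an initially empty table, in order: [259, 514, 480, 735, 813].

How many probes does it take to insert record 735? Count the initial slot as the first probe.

259: h=0 -> slot 0
514: h=0, h2=3, probe 0,3 -> slot 3
480: h=0, h2=1, probe 0,1 -> slot 1
735: h=0, h2=16, probe 0,16 -> slot 16
813: h=12 -> slot 12
Table: [259, 480, _, 514, _, _, _, _, _, _, _, _, 813, _, _, _, 735]

2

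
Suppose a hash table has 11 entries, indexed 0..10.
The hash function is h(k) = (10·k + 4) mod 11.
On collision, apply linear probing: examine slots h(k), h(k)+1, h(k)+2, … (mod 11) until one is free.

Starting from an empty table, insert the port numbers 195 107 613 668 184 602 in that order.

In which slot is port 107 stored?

195 hashes to 7; slot 7 is free -> place at 7.
107 hashes to 7; 7 taken -> place at 8.
613 hashes to 7; 7,8 taken -> place at 9.
668 hashes to 7; 7,8,9 taken -> place at 10.
184 hashes to 7; 7,8,9,10 taken -> place at 0.
602 hashes to 7; 7,8,9,10,0 taken -> place at 1.
Table: [184, 602, ∅, ∅, ∅, ∅, ∅, 195, 107, 613, 668]

8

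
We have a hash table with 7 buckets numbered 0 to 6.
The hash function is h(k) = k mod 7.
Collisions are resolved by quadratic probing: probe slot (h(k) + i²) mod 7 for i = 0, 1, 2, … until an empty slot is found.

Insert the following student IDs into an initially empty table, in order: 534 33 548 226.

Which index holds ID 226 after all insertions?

534: h=2 -> slot 2
33: h=5 -> slot 5
548: h=2, probe 2,3 -> slot 3
226: h=2, probe 2,3,6 -> slot 6
Table: [_, _, 534, 548, _, 33, 226]

6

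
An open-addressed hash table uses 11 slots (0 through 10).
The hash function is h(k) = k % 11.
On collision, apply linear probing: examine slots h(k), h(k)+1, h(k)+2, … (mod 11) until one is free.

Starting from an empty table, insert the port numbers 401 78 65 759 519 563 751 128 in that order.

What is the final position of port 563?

3

401: h=5 => slot 5
78: h=1 => slot 1
65: h=10 => slot 10
759: h=0 => slot 0
519: h=2 => slot 2
563: h=2, probe 2,3 => slot 3
751: h=3, probe 3,4 => slot 4
128: h=7 => slot 7
Table: [759, 78, 519, 563, 751, 401, ., 128, ., ., 65]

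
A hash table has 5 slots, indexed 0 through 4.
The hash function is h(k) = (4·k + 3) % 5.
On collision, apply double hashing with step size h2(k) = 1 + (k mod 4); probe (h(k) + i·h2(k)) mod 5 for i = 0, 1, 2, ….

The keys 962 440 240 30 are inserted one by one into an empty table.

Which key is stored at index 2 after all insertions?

962: h=1 => slot 1
440: h=3 => slot 3
240: h=3, h2=1, probe 3,4 => slot 4
30: h=3, h2=3, probe 3,1,4,2 => slot 2
Table: [., 962, 30, 440, 240]

30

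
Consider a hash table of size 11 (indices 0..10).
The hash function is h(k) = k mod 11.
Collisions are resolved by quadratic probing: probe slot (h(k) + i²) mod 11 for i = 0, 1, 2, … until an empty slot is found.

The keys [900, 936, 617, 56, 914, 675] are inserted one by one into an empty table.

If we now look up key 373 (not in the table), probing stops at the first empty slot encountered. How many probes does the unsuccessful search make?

900 hashes to 9; slot 9 is free → place at 9.
936 hashes to 1; slot 1 is free → place at 1.
617 hashes to 1; 1 taken → place at 2.
56 hashes to 1; 1,2 taken → place at 5.
914 hashes to 1; 1,2,5 taken → place at 10.
675 hashes to 4; slot 4 is free → place at 4.
Table: [-, 936, 617, -, 675, 56, -, -, -, 900, 914]
Lookup 373: h=10, probe 10,0 → slot 0 empty, not found.

2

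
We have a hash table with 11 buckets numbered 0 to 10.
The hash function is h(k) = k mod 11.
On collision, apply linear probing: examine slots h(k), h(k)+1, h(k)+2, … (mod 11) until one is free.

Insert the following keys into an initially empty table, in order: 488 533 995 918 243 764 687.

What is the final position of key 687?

488 hashes to 4; slot 4 is free → place at 4.
533 hashes to 5; slot 5 is free → place at 5.
995 hashes to 5; 5 taken → place at 6.
918 hashes to 5; 5,6 taken → place at 7.
243 hashes to 1; slot 1 is free → place at 1.
764 hashes to 5; 5,6,7 taken → place at 8.
687 hashes to 5; 5,6,7,8 taken → place at 9.
Table: [_, 243, _, _, 488, 533, 995, 918, 764, 687, _]

9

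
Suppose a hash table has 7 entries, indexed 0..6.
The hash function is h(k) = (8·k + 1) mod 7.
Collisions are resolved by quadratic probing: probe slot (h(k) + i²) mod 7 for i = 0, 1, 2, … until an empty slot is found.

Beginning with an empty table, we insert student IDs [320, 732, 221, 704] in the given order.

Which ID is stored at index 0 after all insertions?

704

320 hashes to 6; slot 6 is free -> place at 6.
732 hashes to 5; slot 5 is free -> place at 5.
221 hashes to 5; 5,6 taken -> place at 2.
704 hashes to 5; 5,6,2 taken -> place at 0.
Table: [704, ∅, 221, ∅, ∅, 732, 320]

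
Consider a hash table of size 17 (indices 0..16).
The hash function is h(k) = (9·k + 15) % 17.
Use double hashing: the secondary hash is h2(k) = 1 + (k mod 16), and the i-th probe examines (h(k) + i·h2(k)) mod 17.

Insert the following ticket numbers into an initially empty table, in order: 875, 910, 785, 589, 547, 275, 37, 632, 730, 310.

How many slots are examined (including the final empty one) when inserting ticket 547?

3

875 hashes to 2; slot 2 is free → place at 2.
910 hashes to 11; slot 11 is free → place at 11.
785 hashes to 8; slot 8 is free → place at 8.
589 hashes to 12; slot 12 is free → place at 12.
547 hashes to 8, h2=4; 8,12 taken → place at 16.
275 hashes to 8, h2=4; 8,12,16 taken → place at 3.
37 hashes to 8, h2=6; 8 taken → place at 14.
632 hashes to 8, h2=9; 8 taken → place at 0.
730 hashes to 6; slot 6 is free → place at 6.
310 hashes to 0, h2=7; 0 taken → place at 7.
Table: [632, -, 875, 275, -, -, 730, 310, 785, -, -, 910, 589, -, 37, -, 547]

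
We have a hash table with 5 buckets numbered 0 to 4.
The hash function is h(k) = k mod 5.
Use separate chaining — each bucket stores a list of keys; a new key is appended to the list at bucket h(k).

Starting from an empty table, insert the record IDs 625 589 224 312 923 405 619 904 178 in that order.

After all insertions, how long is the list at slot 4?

4

625 -> bucket 0
589 -> bucket 4
224 -> bucket 4 (collision)
312 -> bucket 2
923 -> bucket 3
405 -> bucket 0 (collision)
619 -> bucket 4 (collision)
904 -> bucket 4 (collision)
178 -> bucket 3 (collision)
Final buckets:
0: 625 -> 405
1: _
2: 312
3: 923 -> 178
4: 589 -> 224 -> 619 -> 904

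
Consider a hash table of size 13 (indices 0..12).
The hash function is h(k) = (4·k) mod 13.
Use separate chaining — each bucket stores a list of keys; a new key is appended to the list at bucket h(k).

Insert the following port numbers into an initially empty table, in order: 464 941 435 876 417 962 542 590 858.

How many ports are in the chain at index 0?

464 → bucket 10
941 → bucket 7
435 → bucket 11
876 → bucket 7 (collision)
417 → bucket 4
962 → bucket 0
542 → bucket 10 (collision)
590 → bucket 7 (collision)
858 → bucket 0 (collision)
Final buckets:
0: 962 -> 858
1: _
2: _
3: _
4: 417
5: _
6: _
7: 941 -> 876 -> 590
8: _
9: _
10: 464 -> 542
11: 435
12: _

2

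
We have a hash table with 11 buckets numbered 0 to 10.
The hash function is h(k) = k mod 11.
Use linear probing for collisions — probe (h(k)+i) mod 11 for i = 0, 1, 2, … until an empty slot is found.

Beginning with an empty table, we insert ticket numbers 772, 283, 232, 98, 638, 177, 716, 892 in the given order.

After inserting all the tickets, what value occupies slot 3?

177

Insert 772: h=2, slot 2 empty → index 2.
Insert 283: h=8, slot 8 empty → index 8.
Insert 232: h=1, slot 1 empty → index 1.
Insert 98: h=10, slot 10 empty → index 10.
Insert 638: h=0, slot 0 empty → index 0.
Insert 177: h=1, slots 1,2 occupied → index 3.
Insert 716: h=1, slots 1,2,3 occupied → index 4.
Insert 892: h=1, slots 1,2,3,4 occupied → index 5.
Table: [638, 232, 772, 177, 716, 892, ∅, ∅, 283, ∅, 98]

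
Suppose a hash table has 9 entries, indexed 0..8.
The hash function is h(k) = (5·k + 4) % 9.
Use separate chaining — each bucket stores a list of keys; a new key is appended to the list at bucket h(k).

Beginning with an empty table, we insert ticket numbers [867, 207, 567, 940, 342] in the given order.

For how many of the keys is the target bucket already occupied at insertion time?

2

867 → bucket 1
207 → bucket 4
567 → bucket 4 (collision)
940 → bucket 6
342 → bucket 4 (collision)
Final buckets:
0: ∅
1: 867
2: ∅
3: ∅
4: 207 -> 567 -> 342
5: ∅
6: 940
7: ∅
8: ∅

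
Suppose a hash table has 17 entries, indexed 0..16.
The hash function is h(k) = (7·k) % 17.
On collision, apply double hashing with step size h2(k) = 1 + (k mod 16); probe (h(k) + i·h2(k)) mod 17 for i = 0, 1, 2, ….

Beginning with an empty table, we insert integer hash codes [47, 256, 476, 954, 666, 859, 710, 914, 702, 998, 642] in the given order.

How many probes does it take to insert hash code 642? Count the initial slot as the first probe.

4

47: h=6 -> slot 6
256: h=7 -> slot 7
476: h=0 -> slot 0
954: h=14 -> slot 14
666: h=4 -> slot 4
859: h=12 -> slot 12
710: h=6, h2=7, probe 6,13 -> slot 13
914: h=6, h2=3, probe 6,9 -> slot 9
702: h=1 -> slot 1
998: h=16 -> slot 16
642: h=6, h2=3, probe 6,9,12,15 -> slot 15
Table: [476, 702, —, —, 666, —, 47, 256, —, 914, —, —, 859, 710, 954, 642, 998]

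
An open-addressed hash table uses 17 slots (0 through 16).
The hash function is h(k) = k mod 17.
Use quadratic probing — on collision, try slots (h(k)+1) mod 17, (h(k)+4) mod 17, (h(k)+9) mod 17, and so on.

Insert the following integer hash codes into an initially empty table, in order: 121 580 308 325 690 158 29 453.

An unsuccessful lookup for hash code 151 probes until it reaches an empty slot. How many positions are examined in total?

2

121 hashes to 2; slot 2 is free => place at 2.
580 hashes to 2; 2 taken => place at 3.
308 hashes to 2; 2,3 taken => place at 6.
325 hashes to 2; 2,3,6 taken => place at 11.
690 hashes to 10; slot 10 is free => place at 10.
158 hashes to 5; slot 5 is free => place at 5.
29 hashes to 12; slot 12 is free => place at 12.
453 hashes to 11; 11,12 taken => place at 15.
Table: [—, —, 121, 580, —, 158, 308, —, —, —, 690, 325, 29, —, —, 453, —]
Lookup 151: h=15, probe 15,16 → slot 16 empty, not found.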